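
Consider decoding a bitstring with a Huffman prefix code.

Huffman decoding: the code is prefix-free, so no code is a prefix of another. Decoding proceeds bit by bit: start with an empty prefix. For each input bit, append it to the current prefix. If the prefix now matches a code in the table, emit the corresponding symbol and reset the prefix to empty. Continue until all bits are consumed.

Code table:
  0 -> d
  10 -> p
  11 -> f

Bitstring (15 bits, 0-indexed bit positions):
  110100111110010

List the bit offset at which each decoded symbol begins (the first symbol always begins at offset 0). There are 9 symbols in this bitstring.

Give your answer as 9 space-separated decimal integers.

Bit 0: prefix='1' (no match yet)
Bit 1: prefix='11' -> emit 'f', reset
Bit 2: prefix='0' -> emit 'd', reset
Bit 3: prefix='1' (no match yet)
Bit 4: prefix='10' -> emit 'p', reset
Bit 5: prefix='0' -> emit 'd', reset
Bit 6: prefix='1' (no match yet)
Bit 7: prefix='11' -> emit 'f', reset
Bit 8: prefix='1' (no match yet)
Bit 9: prefix='11' -> emit 'f', reset
Bit 10: prefix='1' (no match yet)
Bit 11: prefix='10' -> emit 'p', reset
Bit 12: prefix='0' -> emit 'd', reset
Bit 13: prefix='1' (no match yet)
Bit 14: prefix='10' -> emit 'p', reset

Answer: 0 2 3 5 6 8 10 12 13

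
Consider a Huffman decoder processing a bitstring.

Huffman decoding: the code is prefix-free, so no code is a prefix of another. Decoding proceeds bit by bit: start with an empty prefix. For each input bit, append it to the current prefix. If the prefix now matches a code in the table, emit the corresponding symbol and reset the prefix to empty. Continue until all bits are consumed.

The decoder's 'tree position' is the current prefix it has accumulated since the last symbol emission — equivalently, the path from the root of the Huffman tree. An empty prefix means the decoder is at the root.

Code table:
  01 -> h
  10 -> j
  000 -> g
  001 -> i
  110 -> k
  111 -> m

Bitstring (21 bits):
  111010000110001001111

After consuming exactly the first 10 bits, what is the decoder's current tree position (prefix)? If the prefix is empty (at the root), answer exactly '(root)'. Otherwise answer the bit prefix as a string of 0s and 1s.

Answer: (root)

Derivation:
Bit 0: prefix='1' (no match yet)
Bit 1: prefix='11' (no match yet)
Bit 2: prefix='111' -> emit 'm', reset
Bit 3: prefix='0' (no match yet)
Bit 4: prefix='01' -> emit 'h', reset
Bit 5: prefix='0' (no match yet)
Bit 6: prefix='00' (no match yet)
Bit 7: prefix='000' -> emit 'g', reset
Bit 8: prefix='0' (no match yet)
Bit 9: prefix='01' -> emit 'h', reset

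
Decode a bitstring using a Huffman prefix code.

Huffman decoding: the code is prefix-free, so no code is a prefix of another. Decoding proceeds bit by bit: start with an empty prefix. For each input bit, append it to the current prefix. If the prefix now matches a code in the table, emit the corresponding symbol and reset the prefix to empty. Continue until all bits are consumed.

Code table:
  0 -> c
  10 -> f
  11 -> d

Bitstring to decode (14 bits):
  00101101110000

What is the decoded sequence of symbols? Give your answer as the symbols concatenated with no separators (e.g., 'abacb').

Answer: ccfdcdfccc

Derivation:
Bit 0: prefix='0' -> emit 'c', reset
Bit 1: prefix='0' -> emit 'c', reset
Bit 2: prefix='1' (no match yet)
Bit 3: prefix='10' -> emit 'f', reset
Bit 4: prefix='1' (no match yet)
Bit 5: prefix='11' -> emit 'd', reset
Bit 6: prefix='0' -> emit 'c', reset
Bit 7: prefix='1' (no match yet)
Bit 8: prefix='11' -> emit 'd', reset
Bit 9: prefix='1' (no match yet)
Bit 10: prefix='10' -> emit 'f', reset
Bit 11: prefix='0' -> emit 'c', reset
Bit 12: prefix='0' -> emit 'c', reset
Bit 13: prefix='0' -> emit 'c', reset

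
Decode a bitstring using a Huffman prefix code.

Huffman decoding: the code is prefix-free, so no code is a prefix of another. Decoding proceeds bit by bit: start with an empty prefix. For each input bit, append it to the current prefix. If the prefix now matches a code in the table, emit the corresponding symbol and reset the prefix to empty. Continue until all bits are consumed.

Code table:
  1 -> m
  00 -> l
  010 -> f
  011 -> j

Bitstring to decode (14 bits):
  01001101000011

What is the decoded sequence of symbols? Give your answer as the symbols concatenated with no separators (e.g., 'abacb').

Bit 0: prefix='0' (no match yet)
Bit 1: prefix='01' (no match yet)
Bit 2: prefix='010' -> emit 'f', reset
Bit 3: prefix='0' (no match yet)
Bit 4: prefix='01' (no match yet)
Bit 5: prefix='011' -> emit 'j', reset
Bit 6: prefix='0' (no match yet)
Bit 7: prefix='01' (no match yet)
Bit 8: prefix='010' -> emit 'f', reset
Bit 9: prefix='0' (no match yet)
Bit 10: prefix='00' -> emit 'l', reset
Bit 11: prefix='0' (no match yet)
Bit 12: prefix='01' (no match yet)
Bit 13: prefix='011' -> emit 'j', reset

Answer: fjflj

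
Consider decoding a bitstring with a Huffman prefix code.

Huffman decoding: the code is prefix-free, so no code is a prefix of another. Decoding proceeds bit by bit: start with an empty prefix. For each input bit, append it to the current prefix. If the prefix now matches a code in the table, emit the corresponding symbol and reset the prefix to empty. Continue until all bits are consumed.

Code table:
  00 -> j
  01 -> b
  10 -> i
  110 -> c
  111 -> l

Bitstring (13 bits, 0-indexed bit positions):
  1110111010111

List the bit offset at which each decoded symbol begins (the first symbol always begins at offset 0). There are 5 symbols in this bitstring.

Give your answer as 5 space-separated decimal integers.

Bit 0: prefix='1' (no match yet)
Bit 1: prefix='11' (no match yet)
Bit 2: prefix='111' -> emit 'l', reset
Bit 3: prefix='0' (no match yet)
Bit 4: prefix='01' -> emit 'b', reset
Bit 5: prefix='1' (no match yet)
Bit 6: prefix='11' (no match yet)
Bit 7: prefix='110' -> emit 'c', reset
Bit 8: prefix='1' (no match yet)
Bit 9: prefix='10' -> emit 'i', reset
Bit 10: prefix='1' (no match yet)
Bit 11: prefix='11' (no match yet)
Bit 12: prefix='111' -> emit 'l', reset

Answer: 0 3 5 8 10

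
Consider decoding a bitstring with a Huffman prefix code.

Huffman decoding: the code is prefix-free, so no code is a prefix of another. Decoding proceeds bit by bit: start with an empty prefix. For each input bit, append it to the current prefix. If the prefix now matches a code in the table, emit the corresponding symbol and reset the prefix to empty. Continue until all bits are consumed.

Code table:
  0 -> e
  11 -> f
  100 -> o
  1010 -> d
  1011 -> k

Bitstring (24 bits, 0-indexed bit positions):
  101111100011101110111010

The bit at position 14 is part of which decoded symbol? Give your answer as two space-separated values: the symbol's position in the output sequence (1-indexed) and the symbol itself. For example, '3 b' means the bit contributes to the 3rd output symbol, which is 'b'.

Answer: 6 k

Derivation:
Bit 0: prefix='1' (no match yet)
Bit 1: prefix='10' (no match yet)
Bit 2: prefix='101' (no match yet)
Bit 3: prefix='1011' -> emit 'k', reset
Bit 4: prefix='1' (no match yet)
Bit 5: prefix='11' -> emit 'f', reset
Bit 6: prefix='1' (no match yet)
Bit 7: prefix='10' (no match yet)
Bit 8: prefix='100' -> emit 'o', reset
Bit 9: prefix='0' -> emit 'e', reset
Bit 10: prefix='1' (no match yet)
Bit 11: prefix='11' -> emit 'f', reset
Bit 12: prefix='1' (no match yet)
Bit 13: prefix='10' (no match yet)
Bit 14: prefix='101' (no match yet)
Bit 15: prefix='1011' -> emit 'k', reset
Bit 16: prefix='1' (no match yet)
Bit 17: prefix='10' (no match yet)
Bit 18: prefix='101' (no match yet)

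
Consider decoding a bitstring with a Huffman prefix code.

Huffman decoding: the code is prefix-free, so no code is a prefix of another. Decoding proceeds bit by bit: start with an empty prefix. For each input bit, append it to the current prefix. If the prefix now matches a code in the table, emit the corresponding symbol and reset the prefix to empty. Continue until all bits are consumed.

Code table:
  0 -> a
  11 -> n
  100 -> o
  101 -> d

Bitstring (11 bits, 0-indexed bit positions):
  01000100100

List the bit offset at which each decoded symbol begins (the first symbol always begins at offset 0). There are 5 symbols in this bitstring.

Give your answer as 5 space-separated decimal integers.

Bit 0: prefix='0' -> emit 'a', reset
Bit 1: prefix='1' (no match yet)
Bit 2: prefix='10' (no match yet)
Bit 3: prefix='100' -> emit 'o', reset
Bit 4: prefix='0' -> emit 'a', reset
Bit 5: prefix='1' (no match yet)
Bit 6: prefix='10' (no match yet)
Bit 7: prefix='100' -> emit 'o', reset
Bit 8: prefix='1' (no match yet)
Bit 9: prefix='10' (no match yet)
Bit 10: prefix='100' -> emit 'o', reset

Answer: 0 1 4 5 8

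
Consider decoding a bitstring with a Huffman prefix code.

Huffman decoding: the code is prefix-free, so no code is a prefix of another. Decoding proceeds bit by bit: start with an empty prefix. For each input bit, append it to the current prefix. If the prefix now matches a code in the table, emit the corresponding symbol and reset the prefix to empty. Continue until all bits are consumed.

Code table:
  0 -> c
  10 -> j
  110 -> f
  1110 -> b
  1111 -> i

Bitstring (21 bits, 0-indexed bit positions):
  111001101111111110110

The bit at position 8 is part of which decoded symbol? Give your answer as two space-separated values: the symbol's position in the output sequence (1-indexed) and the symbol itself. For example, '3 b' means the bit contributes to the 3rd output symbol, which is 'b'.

Answer: 4 i

Derivation:
Bit 0: prefix='1' (no match yet)
Bit 1: prefix='11' (no match yet)
Bit 2: prefix='111' (no match yet)
Bit 3: prefix='1110' -> emit 'b', reset
Bit 4: prefix='0' -> emit 'c', reset
Bit 5: prefix='1' (no match yet)
Bit 6: prefix='11' (no match yet)
Bit 7: prefix='110' -> emit 'f', reset
Bit 8: prefix='1' (no match yet)
Bit 9: prefix='11' (no match yet)
Bit 10: prefix='111' (no match yet)
Bit 11: prefix='1111' -> emit 'i', reset
Bit 12: prefix='1' (no match yet)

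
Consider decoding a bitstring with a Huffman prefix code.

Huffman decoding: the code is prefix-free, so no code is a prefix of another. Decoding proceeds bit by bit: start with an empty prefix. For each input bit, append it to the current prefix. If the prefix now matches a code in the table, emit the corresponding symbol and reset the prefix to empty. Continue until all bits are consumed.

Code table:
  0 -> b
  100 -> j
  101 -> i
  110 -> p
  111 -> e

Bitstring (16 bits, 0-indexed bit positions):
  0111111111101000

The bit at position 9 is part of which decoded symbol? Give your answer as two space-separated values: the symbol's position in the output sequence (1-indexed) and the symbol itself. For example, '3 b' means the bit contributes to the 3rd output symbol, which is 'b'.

Answer: 4 e

Derivation:
Bit 0: prefix='0' -> emit 'b', reset
Bit 1: prefix='1' (no match yet)
Bit 2: prefix='11' (no match yet)
Bit 3: prefix='111' -> emit 'e', reset
Bit 4: prefix='1' (no match yet)
Bit 5: prefix='11' (no match yet)
Bit 6: prefix='111' -> emit 'e', reset
Bit 7: prefix='1' (no match yet)
Bit 8: prefix='11' (no match yet)
Bit 9: prefix='111' -> emit 'e', reset
Bit 10: prefix='1' (no match yet)
Bit 11: prefix='10' (no match yet)
Bit 12: prefix='101' -> emit 'i', reset
Bit 13: prefix='0' -> emit 'b', reset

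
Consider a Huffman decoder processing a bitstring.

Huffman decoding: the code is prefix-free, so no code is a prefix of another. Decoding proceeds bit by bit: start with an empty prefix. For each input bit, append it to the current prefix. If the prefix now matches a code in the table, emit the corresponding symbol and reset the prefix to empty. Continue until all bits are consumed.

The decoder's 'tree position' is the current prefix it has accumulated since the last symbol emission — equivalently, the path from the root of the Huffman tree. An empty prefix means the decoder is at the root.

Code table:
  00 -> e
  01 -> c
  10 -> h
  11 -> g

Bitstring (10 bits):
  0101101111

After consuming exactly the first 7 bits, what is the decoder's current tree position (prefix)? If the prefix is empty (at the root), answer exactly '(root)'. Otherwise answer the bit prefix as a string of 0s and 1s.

Bit 0: prefix='0' (no match yet)
Bit 1: prefix='01' -> emit 'c', reset
Bit 2: prefix='0' (no match yet)
Bit 3: prefix='01' -> emit 'c', reset
Bit 4: prefix='1' (no match yet)
Bit 5: prefix='10' -> emit 'h', reset
Bit 6: prefix='1' (no match yet)

Answer: 1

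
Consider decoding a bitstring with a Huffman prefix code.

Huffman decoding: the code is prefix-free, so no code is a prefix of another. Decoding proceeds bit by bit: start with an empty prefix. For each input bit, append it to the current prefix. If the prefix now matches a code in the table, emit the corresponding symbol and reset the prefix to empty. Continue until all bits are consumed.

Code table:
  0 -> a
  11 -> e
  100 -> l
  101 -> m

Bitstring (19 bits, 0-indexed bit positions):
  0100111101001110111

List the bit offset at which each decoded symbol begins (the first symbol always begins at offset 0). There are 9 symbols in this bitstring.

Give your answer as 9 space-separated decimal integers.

Answer: 0 1 4 6 8 9 12 14 17

Derivation:
Bit 0: prefix='0' -> emit 'a', reset
Bit 1: prefix='1' (no match yet)
Bit 2: prefix='10' (no match yet)
Bit 3: prefix='100' -> emit 'l', reset
Bit 4: prefix='1' (no match yet)
Bit 5: prefix='11' -> emit 'e', reset
Bit 6: prefix='1' (no match yet)
Bit 7: prefix='11' -> emit 'e', reset
Bit 8: prefix='0' -> emit 'a', reset
Bit 9: prefix='1' (no match yet)
Bit 10: prefix='10' (no match yet)
Bit 11: prefix='100' -> emit 'l', reset
Bit 12: prefix='1' (no match yet)
Bit 13: prefix='11' -> emit 'e', reset
Bit 14: prefix='1' (no match yet)
Bit 15: prefix='10' (no match yet)
Bit 16: prefix='101' -> emit 'm', reset
Bit 17: prefix='1' (no match yet)
Bit 18: prefix='11' -> emit 'e', reset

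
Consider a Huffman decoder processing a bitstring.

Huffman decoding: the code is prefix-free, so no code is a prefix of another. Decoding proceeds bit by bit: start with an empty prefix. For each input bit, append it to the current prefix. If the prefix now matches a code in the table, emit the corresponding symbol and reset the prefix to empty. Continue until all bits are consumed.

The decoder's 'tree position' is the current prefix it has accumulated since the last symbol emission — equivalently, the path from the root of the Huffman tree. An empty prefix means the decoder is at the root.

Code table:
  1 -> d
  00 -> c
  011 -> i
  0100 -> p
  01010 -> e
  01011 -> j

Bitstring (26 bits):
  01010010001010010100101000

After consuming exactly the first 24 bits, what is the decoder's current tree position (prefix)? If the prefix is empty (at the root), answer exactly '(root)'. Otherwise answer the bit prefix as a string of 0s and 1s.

Answer: (root)

Derivation:
Bit 0: prefix='0' (no match yet)
Bit 1: prefix='01' (no match yet)
Bit 2: prefix='010' (no match yet)
Bit 3: prefix='0101' (no match yet)
Bit 4: prefix='01010' -> emit 'e', reset
Bit 5: prefix='0' (no match yet)
Bit 6: prefix='01' (no match yet)
Bit 7: prefix='010' (no match yet)
Bit 8: prefix='0100' -> emit 'p', reset
Bit 9: prefix='0' (no match yet)
Bit 10: prefix='01' (no match yet)
Bit 11: prefix='010' (no match yet)
Bit 12: prefix='0101' (no match yet)
Bit 13: prefix='01010' -> emit 'e', reset
Bit 14: prefix='0' (no match yet)
Bit 15: prefix='01' (no match yet)
Bit 16: prefix='010' (no match yet)
Bit 17: prefix='0101' (no match yet)
Bit 18: prefix='01010' -> emit 'e', reset
Bit 19: prefix='0' (no match yet)
Bit 20: prefix='01' (no match yet)
Bit 21: prefix='010' (no match yet)
Bit 22: prefix='0101' (no match yet)
Bit 23: prefix='01010' -> emit 'e', reset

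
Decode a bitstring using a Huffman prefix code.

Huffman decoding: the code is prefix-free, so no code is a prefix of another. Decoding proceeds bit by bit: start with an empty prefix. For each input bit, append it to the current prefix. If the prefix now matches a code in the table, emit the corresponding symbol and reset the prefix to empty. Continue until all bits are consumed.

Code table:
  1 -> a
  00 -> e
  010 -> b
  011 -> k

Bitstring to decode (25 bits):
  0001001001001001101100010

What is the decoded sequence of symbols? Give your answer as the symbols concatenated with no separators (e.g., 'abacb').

Bit 0: prefix='0' (no match yet)
Bit 1: prefix='00' -> emit 'e', reset
Bit 2: prefix='0' (no match yet)
Bit 3: prefix='01' (no match yet)
Bit 4: prefix='010' -> emit 'b', reset
Bit 5: prefix='0' (no match yet)
Bit 6: prefix='01' (no match yet)
Bit 7: prefix='010' -> emit 'b', reset
Bit 8: prefix='0' (no match yet)
Bit 9: prefix='01' (no match yet)
Bit 10: prefix='010' -> emit 'b', reset
Bit 11: prefix='0' (no match yet)
Bit 12: prefix='01' (no match yet)
Bit 13: prefix='010' -> emit 'b', reset
Bit 14: prefix='0' (no match yet)
Bit 15: prefix='01' (no match yet)
Bit 16: prefix='011' -> emit 'k', reset
Bit 17: prefix='0' (no match yet)
Bit 18: prefix='01' (no match yet)
Bit 19: prefix='011' -> emit 'k', reset
Bit 20: prefix='0' (no match yet)
Bit 21: prefix='00' -> emit 'e', reset
Bit 22: prefix='0' (no match yet)
Bit 23: prefix='01' (no match yet)
Bit 24: prefix='010' -> emit 'b', reset

Answer: ebbbbkkeb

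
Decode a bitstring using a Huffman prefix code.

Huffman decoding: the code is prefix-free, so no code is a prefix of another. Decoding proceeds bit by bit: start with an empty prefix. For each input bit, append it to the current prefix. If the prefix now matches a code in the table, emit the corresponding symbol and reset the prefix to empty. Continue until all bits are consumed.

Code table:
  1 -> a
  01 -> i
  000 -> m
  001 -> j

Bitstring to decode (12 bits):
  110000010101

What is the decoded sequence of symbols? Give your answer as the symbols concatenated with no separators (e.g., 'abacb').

Answer: aamjii

Derivation:
Bit 0: prefix='1' -> emit 'a', reset
Bit 1: prefix='1' -> emit 'a', reset
Bit 2: prefix='0' (no match yet)
Bit 3: prefix='00' (no match yet)
Bit 4: prefix='000' -> emit 'm', reset
Bit 5: prefix='0' (no match yet)
Bit 6: prefix='00' (no match yet)
Bit 7: prefix='001' -> emit 'j', reset
Bit 8: prefix='0' (no match yet)
Bit 9: prefix='01' -> emit 'i', reset
Bit 10: prefix='0' (no match yet)
Bit 11: prefix='01' -> emit 'i', reset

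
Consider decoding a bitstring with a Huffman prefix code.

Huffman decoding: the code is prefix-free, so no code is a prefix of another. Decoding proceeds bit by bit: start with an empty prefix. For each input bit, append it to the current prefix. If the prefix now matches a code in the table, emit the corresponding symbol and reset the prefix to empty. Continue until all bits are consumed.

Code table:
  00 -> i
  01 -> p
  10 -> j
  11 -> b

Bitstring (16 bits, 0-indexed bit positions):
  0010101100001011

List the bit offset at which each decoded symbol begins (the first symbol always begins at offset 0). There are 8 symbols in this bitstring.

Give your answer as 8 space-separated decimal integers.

Answer: 0 2 4 6 8 10 12 14

Derivation:
Bit 0: prefix='0' (no match yet)
Bit 1: prefix='00' -> emit 'i', reset
Bit 2: prefix='1' (no match yet)
Bit 3: prefix='10' -> emit 'j', reset
Bit 4: prefix='1' (no match yet)
Bit 5: prefix='10' -> emit 'j', reset
Bit 6: prefix='1' (no match yet)
Bit 7: prefix='11' -> emit 'b', reset
Bit 8: prefix='0' (no match yet)
Bit 9: prefix='00' -> emit 'i', reset
Bit 10: prefix='0' (no match yet)
Bit 11: prefix='00' -> emit 'i', reset
Bit 12: prefix='1' (no match yet)
Bit 13: prefix='10' -> emit 'j', reset
Bit 14: prefix='1' (no match yet)
Bit 15: prefix='11' -> emit 'b', reset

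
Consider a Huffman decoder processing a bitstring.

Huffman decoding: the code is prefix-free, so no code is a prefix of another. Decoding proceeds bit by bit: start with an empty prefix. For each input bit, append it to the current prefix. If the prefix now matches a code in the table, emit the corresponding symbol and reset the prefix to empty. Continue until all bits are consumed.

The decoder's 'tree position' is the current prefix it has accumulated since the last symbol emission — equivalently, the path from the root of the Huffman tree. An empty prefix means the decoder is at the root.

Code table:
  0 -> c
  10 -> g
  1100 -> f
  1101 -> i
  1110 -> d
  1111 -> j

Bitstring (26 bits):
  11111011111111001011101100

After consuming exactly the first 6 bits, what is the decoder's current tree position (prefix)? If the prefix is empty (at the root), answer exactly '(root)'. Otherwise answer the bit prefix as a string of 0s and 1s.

Answer: (root)

Derivation:
Bit 0: prefix='1' (no match yet)
Bit 1: prefix='11' (no match yet)
Bit 2: prefix='111' (no match yet)
Bit 3: prefix='1111' -> emit 'j', reset
Bit 4: prefix='1' (no match yet)
Bit 5: prefix='10' -> emit 'g', reset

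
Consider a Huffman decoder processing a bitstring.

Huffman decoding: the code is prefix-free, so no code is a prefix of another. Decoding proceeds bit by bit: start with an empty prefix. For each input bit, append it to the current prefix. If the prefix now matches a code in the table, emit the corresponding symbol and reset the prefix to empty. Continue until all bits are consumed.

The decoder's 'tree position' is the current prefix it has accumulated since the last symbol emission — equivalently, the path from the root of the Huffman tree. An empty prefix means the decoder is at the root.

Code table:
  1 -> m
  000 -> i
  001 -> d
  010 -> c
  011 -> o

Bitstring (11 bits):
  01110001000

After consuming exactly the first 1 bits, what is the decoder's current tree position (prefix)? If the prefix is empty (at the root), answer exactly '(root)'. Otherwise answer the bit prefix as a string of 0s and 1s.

Answer: 0

Derivation:
Bit 0: prefix='0' (no match yet)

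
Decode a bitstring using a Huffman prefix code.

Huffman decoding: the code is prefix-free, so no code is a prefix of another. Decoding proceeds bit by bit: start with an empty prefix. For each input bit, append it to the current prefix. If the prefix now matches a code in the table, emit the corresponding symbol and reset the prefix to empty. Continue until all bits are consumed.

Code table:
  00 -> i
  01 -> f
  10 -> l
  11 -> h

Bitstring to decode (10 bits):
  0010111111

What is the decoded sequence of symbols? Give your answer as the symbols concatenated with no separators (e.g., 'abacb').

Bit 0: prefix='0' (no match yet)
Bit 1: prefix='00' -> emit 'i', reset
Bit 2: prefix='1' (no match yet)
Bit 3: prefix='10' -> emit 'l', reset
Bit 4: prefix='1' (no match yet)
Bit 5: prefix='11' -> emit 'h', reset
Bit 6: prefix='1' (no match yet)
Bit 7: prefix='11' -> emit 'h', reset
Bit 8: prefix='1' (no match yet)
Bit 9: prefix='11' -> emit 'h', reset

Answer: ilhhh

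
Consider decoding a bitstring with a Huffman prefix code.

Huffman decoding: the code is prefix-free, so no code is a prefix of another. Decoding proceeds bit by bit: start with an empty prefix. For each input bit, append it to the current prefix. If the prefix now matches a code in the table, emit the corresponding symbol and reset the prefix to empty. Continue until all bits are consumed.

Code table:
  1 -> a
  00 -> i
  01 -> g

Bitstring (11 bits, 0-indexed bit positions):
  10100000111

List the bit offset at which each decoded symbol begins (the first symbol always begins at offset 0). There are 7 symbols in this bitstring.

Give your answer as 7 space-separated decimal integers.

Answer: 0 1 3 5 7 9 10

Derivation:
Bit 0: prefix='1' -> emit 'a', reset
Bit 1: prefix='0' (no match yet)
Bit 2: prefix='01' -> emit 'g', reset
Bit 3: prefix='0' (no match yet)
Bit 4: prefix='00' -> emit 'i', reset
Bit 5: prefix='0' (no match yet)
Bit 6: prefix='00' -> emit 'i', reset
Bit 7: prefix='0' (no match yet)
Bit 8: prefix='01' -> emit 'g', reset
Bit 9: prefix='1' -> emit 'a', reset
Bit 10: prefix='1' -> emit 'a', reset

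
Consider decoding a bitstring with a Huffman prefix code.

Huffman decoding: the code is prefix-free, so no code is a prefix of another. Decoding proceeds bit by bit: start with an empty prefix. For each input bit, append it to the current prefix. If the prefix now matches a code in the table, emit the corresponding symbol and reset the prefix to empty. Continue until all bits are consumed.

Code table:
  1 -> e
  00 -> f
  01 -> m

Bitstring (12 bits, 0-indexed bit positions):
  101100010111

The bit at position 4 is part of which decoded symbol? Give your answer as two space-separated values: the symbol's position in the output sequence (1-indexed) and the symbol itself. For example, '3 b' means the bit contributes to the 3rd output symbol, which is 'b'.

Answer: 4 f

Derivation:
Bit 0: prefix='1' -> emit 'e', reset
Bit 1: prefix='0' (no match yet)
Bit 2: prefix='01' -> emit 'm', reset
Bit 3: prefix='1' -> emit 'e', reset
Bit 4: prefix='0' (no match yet)
Bit 5: prefix='00' -> emit 'f', reset
Bit 6: prefix='0' (no match yet)
Bit 7: prefix='01' -> emit 'm', reset
Bit 8: prefix='0' (no match yet)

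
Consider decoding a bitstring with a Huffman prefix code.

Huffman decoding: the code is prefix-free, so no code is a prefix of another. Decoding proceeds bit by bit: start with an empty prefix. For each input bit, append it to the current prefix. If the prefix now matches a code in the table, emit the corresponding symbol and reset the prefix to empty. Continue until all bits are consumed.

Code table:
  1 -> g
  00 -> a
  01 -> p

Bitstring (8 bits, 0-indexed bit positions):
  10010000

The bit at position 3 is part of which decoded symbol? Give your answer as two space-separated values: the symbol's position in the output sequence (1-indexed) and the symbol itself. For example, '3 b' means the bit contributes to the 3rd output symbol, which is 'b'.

Answer: 3 g

Derivation:
Bit 0: prefix='1' -> emit 'g', reset
Bit 1: prefix='0' (no match yet)
Bit 2: prefix='00' -> emit 'a', reset
Bit 3: prefix='1' -> emit 'g', reset
Bit 4: prefix='0' (no match yet)
Bit 5: prefix='00' -> emit 'a', reset
Bit 6: prefix='0' (no match yet)
Bit 7: prefix='00' -> emit 'a', reset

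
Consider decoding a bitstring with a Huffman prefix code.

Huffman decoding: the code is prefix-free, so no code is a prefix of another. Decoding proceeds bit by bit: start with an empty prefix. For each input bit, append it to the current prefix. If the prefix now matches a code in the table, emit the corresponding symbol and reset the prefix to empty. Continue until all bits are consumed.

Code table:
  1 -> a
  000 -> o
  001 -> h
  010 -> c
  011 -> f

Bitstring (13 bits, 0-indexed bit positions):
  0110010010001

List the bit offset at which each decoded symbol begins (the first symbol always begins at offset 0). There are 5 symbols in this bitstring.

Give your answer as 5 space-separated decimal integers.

Bit 0: prefix='0' (no match yet)
Bit 1: prefix='01' (no match yet)
Bit 2: prefix='011' -> emit 'f', reset
Bit 3: prefix='0' (no match yet)
Bit 4: prefix='00' (no match yet)
Bit 5: prefix='001' -> emit 'h', reset
Bit 6: prefix='0' (no match yet)
Bit 7: prefix='00' (no match yet)
Bit 8: prefix='001' -> emit 'h', reset
Bit 9: prefix='0' (no match yet)
Bit 10: prefix='00' (no match yet)
Bit 11: prefix='000' -> emit 'o', reset
Bit 12: prefix='1' -> emit 'a', reset

Answer: 0 3 6 9 12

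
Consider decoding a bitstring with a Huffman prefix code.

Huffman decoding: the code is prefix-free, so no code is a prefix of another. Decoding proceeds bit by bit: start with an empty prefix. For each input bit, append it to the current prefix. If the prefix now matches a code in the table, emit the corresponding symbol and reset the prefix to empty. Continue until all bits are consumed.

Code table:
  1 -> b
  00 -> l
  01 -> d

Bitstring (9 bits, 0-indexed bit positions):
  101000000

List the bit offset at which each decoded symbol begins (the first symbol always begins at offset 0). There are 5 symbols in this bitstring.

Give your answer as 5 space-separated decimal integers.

Bit 0: prefix='1' -> emit 'b', reset
Bit 1: prefix='0' (no match yet)
Bit 2: prefix='01' -> emit 'd', reset
Bit 3: prefix='0' (no match yet)
Bit 4: prefix='00' -> emit 'l', reset
Bit 5: prefix='0' (no match yet)
Bit 6: prefix='00' -> emit 'l', reset
Bit 7: prefix='0' (no match yet)
Bit 8: prefix='00' -> emit 'l', reset

Answer: 0 1 3 5 7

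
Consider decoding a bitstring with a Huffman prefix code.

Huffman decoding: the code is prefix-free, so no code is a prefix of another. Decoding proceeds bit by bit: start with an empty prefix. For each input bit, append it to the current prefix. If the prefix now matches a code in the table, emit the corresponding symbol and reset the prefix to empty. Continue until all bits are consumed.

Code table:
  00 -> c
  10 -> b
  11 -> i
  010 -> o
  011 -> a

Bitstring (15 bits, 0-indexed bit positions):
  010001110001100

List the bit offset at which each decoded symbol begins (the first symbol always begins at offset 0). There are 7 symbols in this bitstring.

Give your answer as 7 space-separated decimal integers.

Answer: 0 3 5 7 9 11 13

Derivation:
Bit 0: prefix='0' (no match yet)
Bit 1: prefix='01' (no match yet)
Bit 2: prefix='010' -> emit 'o', reset
Bit 3: prefix='0' (no match yet)
Bit 4: prefix='00' -> emit 'c', reset
Bit 5: prefix='1' (no match yet)
Bit 6: prefix='11' -> emit 'i', reset
Bit 7: prefix='1' (no match yet)
Bit 8: prefix='10' -> emit 'b', reset
Bit 9: prefix='0' (no match yet)
Bit 10: prefix='00' -> emit 'c', reset
Bit 11: prefix='1' (no match yet)
Bit 12: prefix='11' -> emit 'i', reset
Bit 13: prefix='0' (no match yet)
Bit 14: prefix='00' -> emit 'c', reset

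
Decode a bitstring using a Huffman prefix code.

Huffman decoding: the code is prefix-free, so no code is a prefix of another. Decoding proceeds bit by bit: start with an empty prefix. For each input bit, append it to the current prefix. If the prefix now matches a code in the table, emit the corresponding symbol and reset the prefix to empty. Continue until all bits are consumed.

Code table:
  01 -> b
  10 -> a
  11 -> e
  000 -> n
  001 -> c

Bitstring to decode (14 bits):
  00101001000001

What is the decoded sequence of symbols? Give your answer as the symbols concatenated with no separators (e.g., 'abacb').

Bit 0: prefix='0' (no match yet)
Bit 1: prefix='00' (no match yet)
Bit 2: prefix='001' -> emit 'c', reset
Bit 3: prefix='0' (no match yet)
Bit 4: prefix='01' -> emit 'b', reset
Bit 5: prefix='0' (no match yet)
Bit 6: prefix='00' (no match yet)
Bit 7: prefix='001' -> emit 'c', reset
Bit 8: prefix='0' (no match yet)
Bit 9: prefix='00' (no match yet)
Bit 10: prefix='000' -> emit 'n', reset
Bit 11: prefix='0' (no match yet)
Bit 12: prefix='00' (no match yet)
Bit 13: prefix='001' -> emit 'c', reset

Answer: cbcnc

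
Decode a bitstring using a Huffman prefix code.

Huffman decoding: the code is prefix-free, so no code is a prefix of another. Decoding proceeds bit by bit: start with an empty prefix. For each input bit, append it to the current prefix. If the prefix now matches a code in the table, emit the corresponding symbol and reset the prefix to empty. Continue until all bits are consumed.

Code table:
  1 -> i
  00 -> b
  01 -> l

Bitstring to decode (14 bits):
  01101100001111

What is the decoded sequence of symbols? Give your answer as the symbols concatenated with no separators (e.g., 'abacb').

Answer: lilibbiiii

Derivation:
Bit 0: prefix='0' (no match yet)
Bit 1: prefix='01' -> emit 'l', reset
Bit 2: prefix='1' -> emit 'i', reset
Bit 3: prefix='0' (no match yet)
Bit 4: prefix='01' -> emit 'l', reset
Bit 5: prefix='1' -> emit 'i', reset
Bit 6: prefix='0' (no match yet)
Bit 7: prefix='00' -> emit 'b', reset
Bit 8: prefix='0' (no match yet)
Bit 9: prefix='00' -> emit 'b', reset
Bit 10: prefix='1' -> emit 'i', reset
Bit 11: prefix='1' -> emit 'i', reset
Bit 12: prefix='1' -> emit 'i', reset
Bit 13: prefix='1' -> emit 'i', reset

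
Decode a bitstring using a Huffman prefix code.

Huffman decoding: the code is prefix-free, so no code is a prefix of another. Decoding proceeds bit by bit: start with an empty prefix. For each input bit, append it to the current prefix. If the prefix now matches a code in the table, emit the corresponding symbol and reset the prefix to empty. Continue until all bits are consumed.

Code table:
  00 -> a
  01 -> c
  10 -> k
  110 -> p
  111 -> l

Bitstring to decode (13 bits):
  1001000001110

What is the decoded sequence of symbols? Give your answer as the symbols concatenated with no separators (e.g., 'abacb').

Answer: kcaacp

Derivation:
Bit 0: prefix='1' (no match yet)
Bit 1: prefix='10' -> emit 'k', reset
Bit 2: prefix='0' (no match yet)
Bit 3: prefix='01' -> emit 'c', reset
Bit 4: prefix='0' (no match yet)
Bit 5: prefix='00' -> emit 'a', reset
Bit 6: prefix='0' (no match yet)
Bit 7: prefix='00' -> emit 'a', reset
Bit 8: prefix='0' (no match yet)
Bit 9: prefix='01' -> emit 'c', reset
Bit 10: prefix='1' (no match yet)
Bit 11: prefix='11' (no match yet)
Bit 12: prefix='110' -> emit 'p', reset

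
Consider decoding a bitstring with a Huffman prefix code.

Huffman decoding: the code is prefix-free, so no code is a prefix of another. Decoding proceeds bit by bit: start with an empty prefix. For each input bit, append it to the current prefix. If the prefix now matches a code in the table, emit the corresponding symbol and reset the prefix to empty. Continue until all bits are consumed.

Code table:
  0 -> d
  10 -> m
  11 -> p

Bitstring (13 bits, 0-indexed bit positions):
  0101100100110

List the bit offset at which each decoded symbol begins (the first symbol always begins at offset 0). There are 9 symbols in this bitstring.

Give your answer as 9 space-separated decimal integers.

Answer: 0 1 3 5 6 7 9 10 12

Derivation:
Bit 0: prefix='0' -> emit 'd', reset
Bit 1: prefix='1' (no match yet)
Bit 2: prefix='10' -> emit 'm', reset
Bit 3: prefix='1' (no match yet)
Bit 4: prefix='11' -> emit 'p', reset
Bit 5: prefix='0' -> emit 'd', reset
Bit 6: prefix='0' -> emit 'd', reset
Bit 7: prefix='1' (no match yet)
Bit 8: prefix='10' -> emit 'm', reset
Bit 9: prefix='0' -> emit 'd', reset
Bit 10: prefix='1' (no match yet)
Bit 11: prefix='11' -> emit 'p', reset
Bit 12: prefix='0' -> emit 'd', reset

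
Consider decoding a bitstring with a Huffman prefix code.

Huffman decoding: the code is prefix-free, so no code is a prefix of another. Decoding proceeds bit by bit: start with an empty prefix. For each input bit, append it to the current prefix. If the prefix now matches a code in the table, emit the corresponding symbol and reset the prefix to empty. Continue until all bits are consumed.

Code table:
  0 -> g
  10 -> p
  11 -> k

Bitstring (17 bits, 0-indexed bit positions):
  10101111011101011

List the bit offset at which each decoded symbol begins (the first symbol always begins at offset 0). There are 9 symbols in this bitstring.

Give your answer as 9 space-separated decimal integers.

Bit 0: prefix='1' (no match yet)
Bit 1: prefix='10' -> emit 'p', reset
Bit 2: prefix='1' (no match yet)
Bit 3: prefix='10' -> emit 'p', reset
Bit 4: prefix='1' (no match yet)
Bit 5: prefix='11' -> emit 'k', reset
Bit 6: prefix='1' (no match yet)
Bit 7: prefix='11' -> emit 'k', reset
Bit 8: prefix='0' -> emit 'g', reset
Bit 9: prefix='1' (no match yet)
Bit 10: prefix='11' -> emit 'k', reset
Bit 11: prefix='1' (no match yet)
Bit 12: prefix='10' -> emit 'p', reset
Bit 13: prefix='1' (no match yet)
Bit 14: prefix='10' -> emit 'p', reset
Bit 15: prefix='1' (no match yet)
Bit 16: prefix='11' -> emit 'k', reset

Answer: 0 2 4 6 8 9 11 13 15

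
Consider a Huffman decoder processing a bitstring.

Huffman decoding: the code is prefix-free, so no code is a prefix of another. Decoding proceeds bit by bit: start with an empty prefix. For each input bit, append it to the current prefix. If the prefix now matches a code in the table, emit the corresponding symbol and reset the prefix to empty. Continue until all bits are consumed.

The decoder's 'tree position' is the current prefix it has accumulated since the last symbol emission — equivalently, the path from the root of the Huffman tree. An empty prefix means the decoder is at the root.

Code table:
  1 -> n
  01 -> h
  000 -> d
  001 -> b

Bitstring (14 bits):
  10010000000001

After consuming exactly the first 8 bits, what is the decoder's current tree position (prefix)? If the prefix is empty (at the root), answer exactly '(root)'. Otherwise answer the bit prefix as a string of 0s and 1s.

Bit 0: prefix='1' -> emit 'n', reset
Bit 1: prefix='0' (no match yet)
Bit 2: prefix='00' (no match yet)
Bit 3: prefix='001' -> emit 'b', reset
Bit 4: prefix='0' (no match yet)
Bit 5: prefix='00' (no match yet)
Bit 6: prefix='000' -> emit 'd', reset
Bit 7: prefix='0' (no match yet)

Answer: 0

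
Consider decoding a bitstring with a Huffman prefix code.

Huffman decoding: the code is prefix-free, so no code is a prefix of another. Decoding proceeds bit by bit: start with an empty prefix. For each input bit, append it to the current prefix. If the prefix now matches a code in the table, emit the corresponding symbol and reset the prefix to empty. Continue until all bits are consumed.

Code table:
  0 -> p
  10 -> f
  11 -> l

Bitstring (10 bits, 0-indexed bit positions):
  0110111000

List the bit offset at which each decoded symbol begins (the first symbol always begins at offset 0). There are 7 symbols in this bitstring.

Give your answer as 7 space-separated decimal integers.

Bit 0: prefix='0' -> emit 'p', reset
Bit 1: prefix='1' (no match yet)
Bit 2: prefix='11' -> emit 'l', reset
Bit 3: prefix='0' -> emit 'p', reset
Bit 4: prefix='1' (no match yet)
Bit 5: prefix='11' -> emit 'l', reset
Bit 6: prefix='1' (no match yet)
Bit 7: prefix='10' -> emit 'f', reset
Bit 8: prefix='0' -> emit 'p', reset
Bit 9: prefix='0' -> emit 'p', reset

Answer: 0 1 3 4 6 8 9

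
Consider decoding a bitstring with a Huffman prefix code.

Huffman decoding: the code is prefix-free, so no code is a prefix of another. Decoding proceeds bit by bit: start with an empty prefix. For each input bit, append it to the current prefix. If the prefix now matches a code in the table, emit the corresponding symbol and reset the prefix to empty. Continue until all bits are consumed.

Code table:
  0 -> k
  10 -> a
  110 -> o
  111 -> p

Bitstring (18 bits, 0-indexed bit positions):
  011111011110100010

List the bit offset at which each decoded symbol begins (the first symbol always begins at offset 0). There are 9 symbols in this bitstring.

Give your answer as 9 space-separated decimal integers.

Answer: 0 1 4 7 10 12 14 15 16

Derivation:
Bit 0: prefix='0' -> emit 'k', reset
Bit 1: prefix='1' (no match yet)
Bit 2: prefix='11' (no match yet)
Bit 3: prefix='111' -> emit 'p', reset
Bit 4: prefix='1' (no match yet)
Bit 5: prefix='11' (no match yet)
Bit 6: prefix='110' -> emit 'o', reset
Bit 7: prefix='1' (no match yet)
Bit 8: prefix='11' (no match yet)
Bit 9: prefix='111' -> emit 'p', reset
Bit 10: prefix='1' (no match yet)
Bit 11: prefix='10' -> emit 'a', reset
Bit 12: prefix='1' (no match yet)
Bit 13: prefix='10' -> emit 'a', reset
Bit 14: prefix='0' -> emit 'k', reset
Bit 15: prefix='0' -> emit 'k', reset
Bit 16: prefix='1' (no match yet)
Bit 17: prefix='10' -> emit 'a', reset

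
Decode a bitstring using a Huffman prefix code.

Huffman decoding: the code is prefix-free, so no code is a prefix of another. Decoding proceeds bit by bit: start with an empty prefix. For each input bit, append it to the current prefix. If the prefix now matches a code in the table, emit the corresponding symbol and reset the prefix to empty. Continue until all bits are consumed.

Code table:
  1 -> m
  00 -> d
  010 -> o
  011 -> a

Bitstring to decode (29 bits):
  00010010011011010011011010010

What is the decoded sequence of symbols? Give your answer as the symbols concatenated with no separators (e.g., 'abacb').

Bit 0: prefix='0' (no match yet)
Bit 1: prefix='00' -> emit 'd', reset
Bit 2: prefix='0' (no match yet)
Bit 3: prefix='01' (no match yet)
Bit 4: prefix='010' -> emit 'o', reset
Bit 5: prefix='0' (no match yet)
Bit 6: prefix='01' (no match yet)
Bit 7: prefix='010' -> emit 'o', reset
Bit 8: prefix='0' (no match yet)
Bit 9: prefix='01' (no match yet)
Bit 10: prefix='011' -> emit 'a', reset
Bit 11: prefix='0' (no match yet)
Bit 12: prefix='01' (no match yet)
Bit 13: prefix='011' -> emit 'a', reset
Bit 14: prefix='0' (no match yet)
Bit 15: prefix='01' (no match yet)
Bit 16: prefix='010' -> emit 'o', reset
Bit 17: prefix='0' (no match yet)
Bit 18: prefix='01' (no match yet)
Bit 19: prefix='011' -> emit 'a', reset
Bit 20: prefix='0' (no match yet)
Bit 21: prefix='01' (no match yet)
Bit 22: prefix='011' -> emit 'a', reset
Bit 23: prefix='0' (no match yet)
Bit 24: prefix='01' (no match yet)
Bit 25: prefix='010' -> emit 'o', reset
Bit 26: prefix='0' (no match yet)
Bit 27: prefix='01' (no match yet)
Bit 28: prefix='010' -> emit 'o', reset

Answer: dooaaoaaoo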